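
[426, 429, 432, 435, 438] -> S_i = 426 + 3*i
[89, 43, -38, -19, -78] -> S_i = Random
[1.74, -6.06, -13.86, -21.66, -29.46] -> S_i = 1.74 + -7.80*i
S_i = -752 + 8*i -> [-752, -744, -736, -728, -720]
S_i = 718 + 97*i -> [718, 815, 912, 1009, 1106]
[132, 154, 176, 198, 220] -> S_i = 132 + 22*i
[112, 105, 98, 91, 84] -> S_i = 112 + -7*i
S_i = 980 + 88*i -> [980, 1068, 1156, 1244, 1332]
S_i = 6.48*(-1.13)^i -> [6.48, -7.32, 8.27, -9.35, 10.57]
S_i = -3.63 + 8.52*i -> [-3.63, 4.89, 13.41, 21.93, 30.45]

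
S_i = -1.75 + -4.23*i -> [-1.75, -5.98, -10.21, -14.44, -18.67]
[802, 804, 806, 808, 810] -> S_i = 802 + 2*i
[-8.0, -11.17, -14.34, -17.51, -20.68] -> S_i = -8.00 + -3.17*i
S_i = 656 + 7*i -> [656, 663, 670, 677, 684]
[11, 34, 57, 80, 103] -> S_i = 11 + 23*i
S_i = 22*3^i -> [22, 66, 198, 594, 1782]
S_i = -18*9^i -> [-18, -162, -1458, -13122, -118098]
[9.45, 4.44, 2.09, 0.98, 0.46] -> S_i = 9.45*0.47^i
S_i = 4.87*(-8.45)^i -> [4.87, -41.15, 347.73, -2938.32, 24828.8]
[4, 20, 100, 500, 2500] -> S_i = 4*5^i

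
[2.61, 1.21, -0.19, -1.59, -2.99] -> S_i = 2.61 + -1.40*i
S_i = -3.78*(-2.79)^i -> [-3.78, 10.55, -29.42, 82.09, -229.04]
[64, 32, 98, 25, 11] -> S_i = Random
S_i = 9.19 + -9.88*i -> [9.19, -0.69, -10.57, -20.45, -30.33]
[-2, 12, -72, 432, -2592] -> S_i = -2*-6^i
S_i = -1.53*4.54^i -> [-1.53, -6.95, -31.54, -143.17, -650.0]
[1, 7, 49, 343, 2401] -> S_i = 1*7^i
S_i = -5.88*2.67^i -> [-5.88, -15.7, -41.92, -111.92, -298.83]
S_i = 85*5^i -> [85, 425, 2125, 10625, 53125]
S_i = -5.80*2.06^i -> [-5.8, -11.95, -24.61, -50.7, -104.45]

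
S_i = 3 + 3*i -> [3, 6, 9, 12, 15]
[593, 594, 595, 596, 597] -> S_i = 593 + 1*i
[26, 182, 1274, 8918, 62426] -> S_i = 26*7^i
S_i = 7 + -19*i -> [7, -12, -31, -50, -69]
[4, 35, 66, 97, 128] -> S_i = 4 + 31*i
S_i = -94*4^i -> [-94, -376, -1504, -6016, -24064]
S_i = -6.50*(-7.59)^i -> [-6.5, 49.34, -374.45, 2842.1, -21571.51]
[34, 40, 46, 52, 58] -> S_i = 34 + 6*i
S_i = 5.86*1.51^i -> [5.86, 8.85, 13.36, 20.18, 30.47]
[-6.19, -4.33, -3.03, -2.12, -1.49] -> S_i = -6.19*0.70^i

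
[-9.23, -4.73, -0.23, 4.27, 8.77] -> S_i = -9.23 + 4.50*i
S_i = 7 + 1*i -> [7, 8, 9, 10, 11]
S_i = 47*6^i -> [47, 282, 1692, 10152, 60912]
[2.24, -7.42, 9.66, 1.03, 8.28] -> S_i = Random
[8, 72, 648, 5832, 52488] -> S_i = 8*9^i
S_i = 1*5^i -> [1, 5, 25, 125, 625]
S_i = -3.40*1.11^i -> [-3.4, -3.77, -4.19, -4.65, -5.16]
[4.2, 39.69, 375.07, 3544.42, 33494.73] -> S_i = 4.20*9.45^i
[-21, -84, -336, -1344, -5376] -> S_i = -21*4^i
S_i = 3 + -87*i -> [3, -84, -171, -258, -345]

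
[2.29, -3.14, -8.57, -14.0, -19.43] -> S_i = 2.29 + -5.43*i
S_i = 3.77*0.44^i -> [3.77, 1.66, 0.73, 0.32, 0.14]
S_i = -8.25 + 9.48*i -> [-8.25, 1.23, 10.71, 20.19, 29.67]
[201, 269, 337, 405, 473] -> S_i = 201 + 68*i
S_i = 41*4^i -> [41, 164, 656, 2624, 10496]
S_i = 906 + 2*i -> [906, 908, 910, 912, 914]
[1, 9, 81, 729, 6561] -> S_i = 1*9^i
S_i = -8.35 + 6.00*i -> [-8.35, -2.35, 3.65, 9.65, 15.65]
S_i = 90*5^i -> [90, 450, 2250, 11250, 56250]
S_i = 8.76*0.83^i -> [8.76, 7.27, 6.03, 5.01, 4.16]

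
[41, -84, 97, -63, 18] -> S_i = Random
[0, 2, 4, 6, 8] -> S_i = 0 + 2*i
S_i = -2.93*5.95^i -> [-2.93, -17.43, -103.73, -617.19, -3672.28]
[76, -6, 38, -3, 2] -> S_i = Random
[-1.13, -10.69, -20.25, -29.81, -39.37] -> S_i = -1.13 + -9.56*i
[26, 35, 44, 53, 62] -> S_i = 26 + 9*i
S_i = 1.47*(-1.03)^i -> [1.47, -1.51, 1.56, -1.61, 1.65]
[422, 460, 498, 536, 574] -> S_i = 422 + 38*i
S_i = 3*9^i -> [3, 27, 243, 2187, 19683]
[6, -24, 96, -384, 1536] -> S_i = 6*-4^i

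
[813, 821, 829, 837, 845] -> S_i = 813 + 8*i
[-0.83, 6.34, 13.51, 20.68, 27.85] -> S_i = -0.83 + 7.17*i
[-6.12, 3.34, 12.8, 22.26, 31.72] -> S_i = -6.12 + 9.46*i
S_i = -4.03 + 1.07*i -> [-4.03, -2.96, -1.89, -0.82, 0.25]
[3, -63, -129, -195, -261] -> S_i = 3 + -66*i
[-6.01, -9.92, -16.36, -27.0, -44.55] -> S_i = -6.01*1.65^i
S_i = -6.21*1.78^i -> [-6.21, -11.05, -19.68, -35.02, -62.34]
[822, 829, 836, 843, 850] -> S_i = 822 + 7*i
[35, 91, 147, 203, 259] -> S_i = 35 + 56*i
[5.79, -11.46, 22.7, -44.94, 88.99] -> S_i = 5.79*(-1.98)^i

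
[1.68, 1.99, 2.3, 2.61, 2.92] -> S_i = 1.68 + 0.31*i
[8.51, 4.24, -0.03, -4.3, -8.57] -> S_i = 8.51 + -4.27*i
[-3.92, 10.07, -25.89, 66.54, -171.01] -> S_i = -3.92*(-2.57)^i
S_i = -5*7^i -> [-5, -35, -245, -1715, -12005]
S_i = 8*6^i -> [8, 48, 288, 1728, 10368]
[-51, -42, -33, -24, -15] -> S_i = -51 + 9*i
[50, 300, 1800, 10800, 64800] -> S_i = 50*6^i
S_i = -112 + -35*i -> [-112, -147, -182, -217, -252]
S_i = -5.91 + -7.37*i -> [-5.91, -13.28, -20.65, -28.02, -35.39]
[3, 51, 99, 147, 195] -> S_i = 3 + 48*i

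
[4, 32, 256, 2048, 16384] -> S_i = 4*8^i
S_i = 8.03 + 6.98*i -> [8.03, 15.01, 21.99, 28.97, 35.95]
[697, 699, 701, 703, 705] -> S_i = 697 + 2*i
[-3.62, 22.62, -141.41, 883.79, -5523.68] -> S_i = -3.62*(-6.25)^i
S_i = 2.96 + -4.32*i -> [2.96, -1.36, -5.68, -10.0, -14.32]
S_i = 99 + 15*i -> [99, 114, 129, 144, 159]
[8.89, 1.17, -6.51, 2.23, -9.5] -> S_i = Random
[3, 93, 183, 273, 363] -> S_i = 3 + 90*i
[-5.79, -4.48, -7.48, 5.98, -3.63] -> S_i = Random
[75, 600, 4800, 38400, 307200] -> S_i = 75*8^i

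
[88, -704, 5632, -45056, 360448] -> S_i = 88*-8^i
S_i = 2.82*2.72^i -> [2.82, 7.67, 20.86, 56.75, 154.36]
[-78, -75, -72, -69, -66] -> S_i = -78 + 3*i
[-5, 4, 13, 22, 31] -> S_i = -5 + 9*i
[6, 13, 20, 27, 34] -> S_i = 6 + 7*i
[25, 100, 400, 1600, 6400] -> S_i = 25*4^i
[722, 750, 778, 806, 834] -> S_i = 722 + 28*i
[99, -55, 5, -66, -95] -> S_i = Random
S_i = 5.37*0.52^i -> [5.37, 2.79, 1.45, 0.76, 0.39]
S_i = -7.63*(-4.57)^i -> [-7.63, 34.87, -159.35, 728.24, -3328.05]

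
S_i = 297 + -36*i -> [297, 261, 225, 189, 153]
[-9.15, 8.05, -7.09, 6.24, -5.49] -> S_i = -9.15*(-0.88)^i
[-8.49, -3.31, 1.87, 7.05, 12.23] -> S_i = -8.49 + 5.18*i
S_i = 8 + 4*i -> [8, 12, 16, 20, 24]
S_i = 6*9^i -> [6, 54, 486, 4374, 39366]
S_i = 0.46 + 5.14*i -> [0.46, 5.6, 10.74, 15.88, 21.02]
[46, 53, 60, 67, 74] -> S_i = 46 + 7*i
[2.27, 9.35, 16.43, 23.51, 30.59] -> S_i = 2.27 + 7.08*i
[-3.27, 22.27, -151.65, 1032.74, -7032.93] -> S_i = -3.27*(-6.81)^i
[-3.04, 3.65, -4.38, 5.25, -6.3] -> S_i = -3.04*(-1.20)^i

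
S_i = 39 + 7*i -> [39, 46, 53, 60, 67]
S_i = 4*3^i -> [4, 12, 36, 108, 324]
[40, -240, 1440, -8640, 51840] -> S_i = 40*-6^i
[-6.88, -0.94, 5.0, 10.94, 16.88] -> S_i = -6.88 + 5.94*i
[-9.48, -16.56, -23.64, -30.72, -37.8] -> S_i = -9.48 + -7.08*i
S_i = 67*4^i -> [67, 268, 1072, 4288, 17152]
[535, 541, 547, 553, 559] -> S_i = 535 + 6*i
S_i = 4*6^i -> [4, 24, 144, 864, 5184]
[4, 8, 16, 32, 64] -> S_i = 4*2^i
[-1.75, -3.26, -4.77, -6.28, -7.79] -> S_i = -1.75 + -1.51*i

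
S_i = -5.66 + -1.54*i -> [-5.66, -7.2, -8.74, -10.28, -11.82]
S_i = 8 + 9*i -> [8, 17, 26, 35, 44]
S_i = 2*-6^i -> [2, -12, 72, -432, 2592]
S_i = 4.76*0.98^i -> [4.76, 4.66, 4.57, 4.48, 4.39]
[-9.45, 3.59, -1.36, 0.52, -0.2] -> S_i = -9.45*(-0.38)^i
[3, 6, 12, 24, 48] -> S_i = 3*2^i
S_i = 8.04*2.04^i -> [8.04, 16.4, 33.46, 68.26, 139.24]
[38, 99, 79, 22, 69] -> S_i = Random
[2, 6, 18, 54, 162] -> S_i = 2*3^i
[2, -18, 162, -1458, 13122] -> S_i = 2*-9^i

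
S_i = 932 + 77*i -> [932, 1009, 1086, 1163, 1240]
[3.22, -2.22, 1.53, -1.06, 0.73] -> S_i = 3.22*(-0.69)^i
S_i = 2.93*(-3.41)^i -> [2.93, -9.99, 34.07, -116.18, 396.17]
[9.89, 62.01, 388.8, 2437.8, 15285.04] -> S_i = 9.89*6.27^i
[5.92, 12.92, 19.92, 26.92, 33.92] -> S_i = 5.92 + 7.00*i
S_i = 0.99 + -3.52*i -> [0.99, -2.53, -6.05, -9.57, -13.09]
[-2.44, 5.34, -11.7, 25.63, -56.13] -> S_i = -2.44*(-2.19)^i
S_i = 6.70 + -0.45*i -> [6.7, 6.25, 5.8, 5.35, 4.9]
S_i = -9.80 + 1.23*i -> [-9.8, -8.57, -7.34, -6.11, -4.88]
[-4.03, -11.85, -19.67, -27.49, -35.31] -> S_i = -4.03 + -7.82*i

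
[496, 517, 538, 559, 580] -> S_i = 496 + 21*i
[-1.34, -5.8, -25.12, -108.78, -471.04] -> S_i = -1.34*4.33^i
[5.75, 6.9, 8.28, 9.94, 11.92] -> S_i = 5.75*1.20^i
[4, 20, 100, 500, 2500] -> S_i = 4*5^i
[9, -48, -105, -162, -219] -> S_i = 9 + -57*i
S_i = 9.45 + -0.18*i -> [9.45, 9.27, 9.09, 8.91, 8.73]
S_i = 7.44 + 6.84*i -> [7.44, 14.28, 21.12, 27.96, 34.8]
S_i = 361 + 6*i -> [361, 367, 373, 379, 385]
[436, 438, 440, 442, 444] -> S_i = 436 + 2*i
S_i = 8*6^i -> [8, 48, 288, 1728, 10368]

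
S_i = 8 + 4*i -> [8, 12, 16, 20, 24]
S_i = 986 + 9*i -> [986, 995, 1004, 1013, 1022]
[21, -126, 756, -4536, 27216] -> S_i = 21*-6^i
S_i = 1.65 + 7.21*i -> [1.65, 8.86, 16.07, 23.28, 30.49]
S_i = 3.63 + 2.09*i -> [3.63, 5.72, 7.81, 9.9, 11.99]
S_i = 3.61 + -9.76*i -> [3.61, -6.15, -15.91, -25.67, -35.43]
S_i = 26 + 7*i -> [26, 33, 40, 47, 54]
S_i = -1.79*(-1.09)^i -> [-1.79, 1.95, -2.13, 2.32, -2.53]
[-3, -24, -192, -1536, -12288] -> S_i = -3*8^i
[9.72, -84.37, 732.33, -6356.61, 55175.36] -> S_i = 9.72*(-8.68)^i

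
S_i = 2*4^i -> [2, 8, 32, 128, 512]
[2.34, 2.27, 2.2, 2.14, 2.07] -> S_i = 2.34*0.97^i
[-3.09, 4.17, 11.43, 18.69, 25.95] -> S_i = -3.09 + 7.26*i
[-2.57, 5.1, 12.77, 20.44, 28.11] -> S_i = -2.57 + 7.67*i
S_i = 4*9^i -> [4, 36, 324, 2916, 26244]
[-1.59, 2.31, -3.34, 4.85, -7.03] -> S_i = -1.59*(-1.45)^i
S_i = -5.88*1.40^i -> [-5.88, -8.23, -11.52, -16.13, -22.59]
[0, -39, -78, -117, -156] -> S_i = 0 + -39*i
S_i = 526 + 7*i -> [526, 533, 540, 547, 554]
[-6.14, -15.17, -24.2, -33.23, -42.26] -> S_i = -6.14 + -9.03*i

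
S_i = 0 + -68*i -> [0, -68, -136, -204, -272]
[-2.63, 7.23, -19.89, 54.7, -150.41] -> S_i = -2.63*(-2.75)^i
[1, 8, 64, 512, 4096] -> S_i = 1*8^i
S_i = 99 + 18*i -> [99, 117, 135, 153, 171]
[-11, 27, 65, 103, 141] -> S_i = -11 + 38*i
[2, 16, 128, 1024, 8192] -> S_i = 2*8^i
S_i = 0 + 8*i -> [0, 8, 16, 24, 32]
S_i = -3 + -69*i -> [-3, -72, -141, -210, -279]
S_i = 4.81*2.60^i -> [4.81, 12.51, 32.52, 84.54, 219.81]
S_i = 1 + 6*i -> [1, 7, 13, 19, 25]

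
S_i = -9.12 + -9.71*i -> [-9.12, -18.83, -28.54, -38.25, -47.96]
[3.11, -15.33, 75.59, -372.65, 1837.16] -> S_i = 3.11*(-4.93)^i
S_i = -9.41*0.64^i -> [-9.41, -6.02, -3.85, -2.47, -1.58]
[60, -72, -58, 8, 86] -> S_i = Random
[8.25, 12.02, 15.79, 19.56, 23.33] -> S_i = 8.25 + 3.77*i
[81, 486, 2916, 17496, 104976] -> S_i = 81*6^i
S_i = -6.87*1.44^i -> [-6.87, -9.89, -14.25, -20.51, -29.54]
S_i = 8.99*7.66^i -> [8.99, 68.86, 527.49, 4040.6, 30951.01]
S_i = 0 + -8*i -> [0, -8, -16, -24, -32]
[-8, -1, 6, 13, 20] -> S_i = -8 + 7*i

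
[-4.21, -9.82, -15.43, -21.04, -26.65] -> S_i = -4.21 + -5.61*i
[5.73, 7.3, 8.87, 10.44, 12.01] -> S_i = 5.73 + 1.57*i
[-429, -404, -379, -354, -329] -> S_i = -429 + 25*i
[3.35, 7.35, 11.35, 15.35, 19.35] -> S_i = 3.35 + 4.00*i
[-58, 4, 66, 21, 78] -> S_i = Random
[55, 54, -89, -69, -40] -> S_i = Random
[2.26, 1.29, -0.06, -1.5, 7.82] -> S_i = Random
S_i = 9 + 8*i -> [9, 17, 25, 33, 41]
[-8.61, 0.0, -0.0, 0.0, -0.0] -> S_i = -8.61*-0.00^i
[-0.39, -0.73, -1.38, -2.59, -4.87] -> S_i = -0.39*1.88^i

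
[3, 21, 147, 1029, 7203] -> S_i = 3*7^i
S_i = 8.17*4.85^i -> [8.17, 39.62, 192.18, 932.07, 4520.53]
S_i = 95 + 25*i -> [95, 120, 145, 170, 195]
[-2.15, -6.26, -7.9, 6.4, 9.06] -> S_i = Random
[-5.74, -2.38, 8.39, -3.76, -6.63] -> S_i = Random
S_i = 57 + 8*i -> [57, 65, 73, 81, 89]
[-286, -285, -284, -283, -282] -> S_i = -286 + 1*i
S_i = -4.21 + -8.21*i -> [-4.21, -12.42, -20.63, -28.84, -37.05]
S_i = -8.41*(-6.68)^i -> [-8.41, 56.18, -375.27, 2506.83, -16745.64]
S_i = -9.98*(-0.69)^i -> [-9.98, 6.89, -4.75, 3.28, -2.26]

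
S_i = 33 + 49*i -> [33, 82, 131, 180, 229]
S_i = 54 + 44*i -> [54, 98, 142, 186, 230]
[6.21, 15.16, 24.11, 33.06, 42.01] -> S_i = 6.21 + 8.95*i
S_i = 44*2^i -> [44, 88, 176, 352, 704]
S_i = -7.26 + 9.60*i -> [-7.26, 2.34, 11.94, 21.54, 31.14]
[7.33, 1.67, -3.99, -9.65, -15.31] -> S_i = 7.33 + -5.66*i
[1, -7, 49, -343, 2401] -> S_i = 1*-7^i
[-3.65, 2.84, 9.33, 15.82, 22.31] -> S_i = -3.65 + 6.49*i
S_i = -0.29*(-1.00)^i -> [-0.29, 0.29, -0.29, 0.29, -0.29]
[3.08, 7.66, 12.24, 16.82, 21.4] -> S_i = 3.08 + 4.58*i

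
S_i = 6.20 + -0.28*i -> [6.2, 5.92, 5.64, 5.36, 5.08]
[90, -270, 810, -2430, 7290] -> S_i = 90*-3^i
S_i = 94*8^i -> [94, 752, 6016, 48128, 385024]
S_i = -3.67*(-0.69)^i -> [-3.67, 2.53, -1.75, 1.21, -0.83]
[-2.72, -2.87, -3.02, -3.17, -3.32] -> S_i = -2.72 + -0.15*i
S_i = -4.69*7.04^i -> [-4.69, -33.02, -232.44, -1636.41, -11520.29]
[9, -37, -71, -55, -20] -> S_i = Random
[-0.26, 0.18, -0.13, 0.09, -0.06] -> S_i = -0.26*(-0.70)^i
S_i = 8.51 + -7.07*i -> [8.51, 1.44, -5.63, -12.7, -19.77]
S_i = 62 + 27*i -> [62, 89, 116, 143, 170]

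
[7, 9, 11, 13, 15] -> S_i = 7 + 2*i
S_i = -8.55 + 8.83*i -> [-8.55, 0.28, 9.11, 17.94, 26.77]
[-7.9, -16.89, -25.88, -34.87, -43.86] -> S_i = -7.90 + -8.99*i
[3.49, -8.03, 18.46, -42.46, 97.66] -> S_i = 3.49*(-2.30)^i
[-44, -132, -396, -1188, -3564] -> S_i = -44*3^i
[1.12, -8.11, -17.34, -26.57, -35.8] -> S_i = 1.12 + -9.23*i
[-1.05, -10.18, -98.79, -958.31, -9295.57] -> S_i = -1.05*9.70^i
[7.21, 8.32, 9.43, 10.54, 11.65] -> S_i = 7.21 + 1.11*i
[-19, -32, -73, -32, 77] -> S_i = Random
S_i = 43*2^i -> [43, 86, 172, 344, 688]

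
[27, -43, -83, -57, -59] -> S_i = Random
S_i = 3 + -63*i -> [3, -60, -123, -186, -249]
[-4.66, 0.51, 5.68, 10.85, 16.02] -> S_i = -4.66 + 5.17*i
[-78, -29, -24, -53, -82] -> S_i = Random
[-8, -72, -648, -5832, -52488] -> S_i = -8*9^i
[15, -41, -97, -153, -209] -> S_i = 15 + -56*i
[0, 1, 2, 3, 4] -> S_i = 0 + 1*i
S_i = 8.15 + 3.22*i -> [8.15, 11.37, 14.59, 17.81, 21.03]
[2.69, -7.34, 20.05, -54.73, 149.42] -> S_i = 2.69*(-2.73)^i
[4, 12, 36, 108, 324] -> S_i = 4*3^i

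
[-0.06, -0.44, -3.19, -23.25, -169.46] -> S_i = -0.06*7.29^i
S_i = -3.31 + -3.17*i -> [-3.31, -6.48, -9.65, -12.82, -15.99]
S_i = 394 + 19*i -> [394, 413, 432, 451, 470]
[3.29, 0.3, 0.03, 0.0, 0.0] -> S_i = 3.29*0.09^i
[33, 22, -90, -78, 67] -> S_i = Random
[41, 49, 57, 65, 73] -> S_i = 41 + 8*i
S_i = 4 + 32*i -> [4, 36, 68, 100, 132]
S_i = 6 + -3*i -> [6, 3, 0, -3, -6]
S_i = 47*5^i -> [47, 235, 1175, 5875, 29375]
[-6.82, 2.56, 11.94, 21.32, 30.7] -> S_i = -6.82 + 9.38*i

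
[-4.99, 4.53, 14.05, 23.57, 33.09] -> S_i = -4.99 + 9.52*i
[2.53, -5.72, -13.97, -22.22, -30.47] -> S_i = 2.53 + -8.25*i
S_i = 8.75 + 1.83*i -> [8.75, 10.58, 12.41, 14.24, 16.07]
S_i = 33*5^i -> [33, 165, 825, 4125, 20625]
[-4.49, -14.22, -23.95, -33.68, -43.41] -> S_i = -4.49 + -9.73*i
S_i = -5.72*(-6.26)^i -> [-5.72, 35.81, -224.15, 1403.2, -8784.02]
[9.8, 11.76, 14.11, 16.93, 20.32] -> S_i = 9.80*1.20^i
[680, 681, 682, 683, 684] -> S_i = 680 + 1*i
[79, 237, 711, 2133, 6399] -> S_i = 79*3^i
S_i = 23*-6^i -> [23, -138, 828, -4968, 29808]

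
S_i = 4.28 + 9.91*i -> [4.28, 14.19, 24.1, 34.01, 43.92]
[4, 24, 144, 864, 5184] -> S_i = 4*6^i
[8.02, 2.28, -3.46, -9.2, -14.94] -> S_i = 8.02 + -5.74*i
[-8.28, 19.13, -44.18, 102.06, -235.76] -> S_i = -8.28*(-2.31)^i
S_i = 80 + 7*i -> [80, 87, 94, 101, 108]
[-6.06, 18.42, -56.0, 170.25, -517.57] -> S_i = -6.06*(-3.04)^i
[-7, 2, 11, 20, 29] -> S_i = -7 + 9*i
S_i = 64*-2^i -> [64, -128, 256, -512, 1024]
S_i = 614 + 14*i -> [614, 628, 642, 656, 670]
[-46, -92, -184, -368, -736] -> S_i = -46*2^i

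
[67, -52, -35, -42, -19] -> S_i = Random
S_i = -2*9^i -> [-2, -18, -162, -1458, -13122]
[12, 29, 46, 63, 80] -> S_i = 12 + 17*i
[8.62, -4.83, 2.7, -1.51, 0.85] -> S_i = 8.62*(-0.56)^i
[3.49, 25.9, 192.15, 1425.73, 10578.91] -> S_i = 3.49*7.42^i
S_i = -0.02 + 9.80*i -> [-0.02, 9.78, 19.58, 29.38, 39.18]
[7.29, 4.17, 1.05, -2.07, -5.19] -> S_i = 7.29 + -3.12*i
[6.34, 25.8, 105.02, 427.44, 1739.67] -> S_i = 6.34*4.07^i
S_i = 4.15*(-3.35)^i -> [4.15, -13.9, 46.57, -156.02, 522.67]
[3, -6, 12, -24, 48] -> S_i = 3*-2^i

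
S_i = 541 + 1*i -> [541, 542, 543, 544, 545]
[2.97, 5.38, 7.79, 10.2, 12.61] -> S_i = 2.97 + 2.41*i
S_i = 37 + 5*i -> [37, 42, 47, 52, 57]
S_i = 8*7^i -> [8, 56, 392, 2744, 19208]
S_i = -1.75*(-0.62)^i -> [-1.75, 1.08, -0.67, 0.42, -0.26]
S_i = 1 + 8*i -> [1, 9, 17, 25, 33]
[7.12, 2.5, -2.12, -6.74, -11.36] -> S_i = 7.12 + -4.62*i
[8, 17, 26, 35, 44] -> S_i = 8 + 9*i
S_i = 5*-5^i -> [5, -25, 125, -625, 3125]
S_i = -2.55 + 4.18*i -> [-2.55, 1.63, 5.81, 9.99, 14.17]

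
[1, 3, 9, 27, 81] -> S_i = 1*3^i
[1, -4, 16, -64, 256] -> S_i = 1*-4^i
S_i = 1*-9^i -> [1, -9, 81, -729, 6561]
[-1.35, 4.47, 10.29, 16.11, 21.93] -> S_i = -1.35 + 5.82*i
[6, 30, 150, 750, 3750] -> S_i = 6*5^i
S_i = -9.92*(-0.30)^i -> [-9.92, 2.98, -0.89, 0.27, -0.08]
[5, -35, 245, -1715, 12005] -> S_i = 5*-7^i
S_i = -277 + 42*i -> [-277, -235, -193, -151, -109]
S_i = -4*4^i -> [-4, -16, -64, -256, -1024]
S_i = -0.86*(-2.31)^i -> [-0.86, 1.99, -4.59, 10.6, -24.49]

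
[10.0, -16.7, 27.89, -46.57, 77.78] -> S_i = 10.00*(-1.67)^i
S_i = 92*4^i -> [92, 368, 1472, 5888, 23552]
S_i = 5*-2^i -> [5, -10, 20, -40, 80]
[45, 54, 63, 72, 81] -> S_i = 45 + 9*i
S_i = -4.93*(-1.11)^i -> [-4.93, 5.47, -6.07, 6.74, -7.48]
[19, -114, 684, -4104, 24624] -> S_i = 19*-6^i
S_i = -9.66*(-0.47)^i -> [-9.66, 4.54, -2.13, 1.0, -0.47]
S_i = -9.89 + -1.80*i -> [-9.89, -11.69, -13.49, -15.29, -17.09]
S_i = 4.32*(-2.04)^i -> [4.32, -8.81, 17.98, -36.68, 74.82]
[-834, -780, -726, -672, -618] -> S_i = -834 + 54*i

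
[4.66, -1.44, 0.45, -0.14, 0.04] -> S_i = 4.66*(-0.31)^i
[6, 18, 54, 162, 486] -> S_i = 6*3^i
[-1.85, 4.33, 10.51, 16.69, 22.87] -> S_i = -1.85 + 6.18*i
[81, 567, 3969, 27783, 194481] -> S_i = 81*7^i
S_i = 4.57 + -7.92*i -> [4.57, -3.35, -11.27, -19.19, -27.11]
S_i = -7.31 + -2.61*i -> [-7.31, -9.92, -12.53, -15.14, -17.75]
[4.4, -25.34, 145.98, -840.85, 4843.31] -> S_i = 4.40*(-5.76)^i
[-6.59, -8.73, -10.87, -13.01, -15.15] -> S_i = -6.59 + -2.14*i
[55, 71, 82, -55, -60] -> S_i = Random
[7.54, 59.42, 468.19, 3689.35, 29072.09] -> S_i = 7.54*7.88^i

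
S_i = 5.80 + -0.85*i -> [5.8, 4.95, 4.1, 3.25, 2.4]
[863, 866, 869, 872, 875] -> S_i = 863 + 3*i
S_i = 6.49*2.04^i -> [6.49, 13.24, 27.01, 55.1, 112.4]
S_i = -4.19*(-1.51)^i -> [-4.19, 6.33, -9.55, 14.43, -21.78]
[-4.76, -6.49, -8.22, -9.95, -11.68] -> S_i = -4.76 + -1.73*i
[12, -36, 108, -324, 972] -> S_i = 12*-3^i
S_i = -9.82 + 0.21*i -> [-9.82, -9.61, -9.4, -9.19, -8.98]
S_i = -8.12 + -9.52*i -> [-8.12, -17.64, -27.16, -36.68, -46.2]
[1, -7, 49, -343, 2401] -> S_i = 1*-7^i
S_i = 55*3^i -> [55, 165, 495, 1485, 4455]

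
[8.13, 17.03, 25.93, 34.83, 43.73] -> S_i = 8.13 + 8.90*i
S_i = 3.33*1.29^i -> [3.33, 4.3, 5.54, 7.15, 9.22]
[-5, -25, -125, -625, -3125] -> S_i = -5*5^i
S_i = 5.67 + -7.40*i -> [5.67, -1.73, -9.13, -16.53, -23.93]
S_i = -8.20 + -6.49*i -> [-8.2, -14.69, -21.18, -27.67, -34.16]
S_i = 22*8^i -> [22, 176, 1408, 11264, 90112]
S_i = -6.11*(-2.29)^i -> [-6.11, 13.99, -32.04, 73.37, -168.03]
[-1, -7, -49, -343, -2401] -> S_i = -1*7^i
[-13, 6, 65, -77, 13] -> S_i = Random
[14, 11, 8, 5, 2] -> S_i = 14 + -3*i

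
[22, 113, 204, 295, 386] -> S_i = 22 + 91*i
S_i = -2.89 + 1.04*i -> [-2.89, -1.85, -0.81, 0.23, 1.27]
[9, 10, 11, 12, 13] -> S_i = 9 + 1*i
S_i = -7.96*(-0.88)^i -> [-7.96, 7.0, -6.16, 5.42, -4.77]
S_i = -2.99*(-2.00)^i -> [-2.99, 5.98, -11.96, 23.92, -47.84]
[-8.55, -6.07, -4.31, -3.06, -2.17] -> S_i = -8.55*0.71^i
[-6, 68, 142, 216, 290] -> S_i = -6 + 74*i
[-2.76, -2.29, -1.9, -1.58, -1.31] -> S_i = -2.76*0.83^i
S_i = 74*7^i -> [74, 518, 3626, 25382, 177674]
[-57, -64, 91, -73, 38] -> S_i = Random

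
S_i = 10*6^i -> [10, 60, 360, 2160, 12960]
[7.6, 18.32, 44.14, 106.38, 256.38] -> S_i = 7.60*2.41^i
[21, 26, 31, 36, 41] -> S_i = 21 + 5*i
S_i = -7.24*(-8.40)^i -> [-7.24, 60.82, -510.85, 4291.18, -36045.89]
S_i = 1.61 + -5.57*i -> [1.61, -3.96, -9.53, -15.1, -20.67]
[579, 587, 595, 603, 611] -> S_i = 579 + 8*i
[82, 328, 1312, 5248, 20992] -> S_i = 82*4^i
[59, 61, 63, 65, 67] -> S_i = 59 + 2*i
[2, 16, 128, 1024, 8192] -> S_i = 2*8^i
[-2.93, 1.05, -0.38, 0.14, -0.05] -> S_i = -2.93*(-0.36)^i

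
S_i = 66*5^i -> [66, 330, 1650, 8250, 41250]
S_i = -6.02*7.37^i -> [-6.02, -44.37, -326.99, -2409.9, -17760.96]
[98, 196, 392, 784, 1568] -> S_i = 98*2^i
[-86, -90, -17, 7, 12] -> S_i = Random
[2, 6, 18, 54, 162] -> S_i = 2*3^i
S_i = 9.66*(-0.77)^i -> [9.66, -7.44, 5.73, -4.41, 3.4]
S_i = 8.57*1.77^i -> [8.57, 15.17, 26.85, 47.52, 84.12]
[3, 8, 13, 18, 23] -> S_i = 3 + 5*i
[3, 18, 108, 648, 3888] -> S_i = 3*6^i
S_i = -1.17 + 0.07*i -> [-1.17, -1.1, -1.03, -0.96, -0.89]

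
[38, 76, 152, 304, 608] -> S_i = 38*2^i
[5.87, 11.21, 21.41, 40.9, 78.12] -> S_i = 5.87*1.91^i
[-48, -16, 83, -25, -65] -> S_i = Random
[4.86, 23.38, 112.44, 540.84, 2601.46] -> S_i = 4.86*4.81^i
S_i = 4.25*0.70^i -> [4.25, 2.97, 2.08, 1.46, 1.02]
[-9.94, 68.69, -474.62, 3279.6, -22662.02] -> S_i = -9.94*(-6.91)^i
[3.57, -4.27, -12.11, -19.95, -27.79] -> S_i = 3.57 + -7.84*i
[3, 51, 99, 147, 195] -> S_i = 3 + 48*i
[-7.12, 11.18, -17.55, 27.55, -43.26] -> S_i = -7.12*(-1.57)^i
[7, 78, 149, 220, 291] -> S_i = 7 + 71*i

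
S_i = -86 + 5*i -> [-86, -81, -76, -71, -66]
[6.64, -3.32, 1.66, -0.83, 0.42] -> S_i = 6.64*(-0.50)^i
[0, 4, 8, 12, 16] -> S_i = 0 + 4*i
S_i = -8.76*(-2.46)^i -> [-8.76, 21.55, -53.01, 130.41, -320.81]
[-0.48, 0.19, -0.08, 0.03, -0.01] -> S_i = -0.48*(-0.40)^i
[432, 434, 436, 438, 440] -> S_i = 432 + 2*i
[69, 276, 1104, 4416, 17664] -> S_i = 69*4^i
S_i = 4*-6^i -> [4, -24, 144, -864, 5184]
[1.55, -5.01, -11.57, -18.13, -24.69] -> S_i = 1.55 + -6.56*i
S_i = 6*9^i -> [6, 54, 486, 4374, 39366]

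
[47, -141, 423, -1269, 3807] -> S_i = 47*-3^i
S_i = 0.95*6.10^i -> [0.95, 5.79, 35.35, 215.63, 1315.35]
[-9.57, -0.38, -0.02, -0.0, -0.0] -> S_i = -9.57*0.04^i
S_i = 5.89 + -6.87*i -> [5.89, -0.98, -7.85, -14.72, -21.59]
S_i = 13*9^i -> [13, 117, 1053, 9477, 85293]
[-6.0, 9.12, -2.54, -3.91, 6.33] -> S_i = Random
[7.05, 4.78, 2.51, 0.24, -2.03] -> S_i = 7.05 + -2.27*i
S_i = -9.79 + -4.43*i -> [-9.79, -14.22, -18.65, -23.08, -27.51]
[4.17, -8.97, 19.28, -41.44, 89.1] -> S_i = 4.17*(-2.15)^i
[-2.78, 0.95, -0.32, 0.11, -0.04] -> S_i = -2.78*(-0.34)^i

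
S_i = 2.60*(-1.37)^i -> [2.6, -3.56, 4.88, -6.69, 9.16]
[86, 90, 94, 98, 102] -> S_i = 86 + 4*i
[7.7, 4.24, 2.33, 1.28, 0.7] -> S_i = 7.70*0.55^i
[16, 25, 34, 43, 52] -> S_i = 16 + 9*i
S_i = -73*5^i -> [-73, -365, -1825, -9125, -45625]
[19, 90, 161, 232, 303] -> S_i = 19 + 71*i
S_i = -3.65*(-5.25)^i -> [-3.65, 19.16, -100.6, 528.17, -2772.87]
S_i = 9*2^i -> [9, 18, 36, 72, 144]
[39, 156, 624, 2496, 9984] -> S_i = 39*4^i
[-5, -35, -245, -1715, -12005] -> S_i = -5*7^i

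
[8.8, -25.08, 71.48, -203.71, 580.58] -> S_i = 8.80*(-2.85)^i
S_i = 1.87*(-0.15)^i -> [1.87, -0.28, 0.04, -0.01, 0.0]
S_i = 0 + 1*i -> [0, 1, 2, 3, 4]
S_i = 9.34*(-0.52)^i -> [9.34, -4.86, 2.53, -1.31, 0.68]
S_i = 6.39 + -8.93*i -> [6.39, -2.54, -11.47, -20.4, -29.33]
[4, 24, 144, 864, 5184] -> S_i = 4*6^i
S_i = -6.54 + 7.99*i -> [-6.54, 1.45, 9.44, 17.43, 25.42]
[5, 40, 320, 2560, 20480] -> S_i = 5*8^i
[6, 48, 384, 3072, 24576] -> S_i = 6*8^i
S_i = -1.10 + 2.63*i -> [-1.1, 1.53, 4.16, 6.79, 9.42]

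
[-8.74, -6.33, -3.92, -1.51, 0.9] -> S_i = -8.74 + 2.41*i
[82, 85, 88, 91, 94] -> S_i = 82 + 3*i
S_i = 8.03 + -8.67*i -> [8.03, -0.64, -9.31, -17.98, -26.65]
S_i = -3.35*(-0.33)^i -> [-3.35, 1.11, -0.36, 0.12, -0.04]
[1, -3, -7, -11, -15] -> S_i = 1 + -4*i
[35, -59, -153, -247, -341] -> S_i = 35 + -94*i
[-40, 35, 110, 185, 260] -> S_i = -40 + 75*i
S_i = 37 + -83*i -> [37, -46, -129, -212, -295]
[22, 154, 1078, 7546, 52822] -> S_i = 22*7^i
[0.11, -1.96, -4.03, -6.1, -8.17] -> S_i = 0.11 + -2.07*i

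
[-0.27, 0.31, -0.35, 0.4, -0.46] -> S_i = -0.27*(-1.14)^i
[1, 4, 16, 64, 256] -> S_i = 1*4^i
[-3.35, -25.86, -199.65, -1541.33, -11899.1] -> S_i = -3.35*7.72^i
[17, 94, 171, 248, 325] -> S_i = 17 + 77*i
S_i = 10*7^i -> [10, 70, 490, 3430, 24010]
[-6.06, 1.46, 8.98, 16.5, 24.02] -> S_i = -6.06 + 7.52*i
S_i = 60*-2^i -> [60, -120, 240, -480, 960]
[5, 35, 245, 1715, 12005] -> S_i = 5*7^i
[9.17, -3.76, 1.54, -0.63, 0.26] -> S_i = 9.17*(-0.41)^i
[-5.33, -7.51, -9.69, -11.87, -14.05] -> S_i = -5.33 + -2.18*i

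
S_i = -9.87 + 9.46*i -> [-9.87, -0.41, 9.05, 18.51, 27.97]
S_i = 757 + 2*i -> [757, 759, 761, 763, 765]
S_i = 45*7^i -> [45, 315, 2205, 15435, 108045]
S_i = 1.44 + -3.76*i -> [1.44, -2.32, -6.08, -9.84, -13.6]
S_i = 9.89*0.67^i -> [9.89, 6.63, 4.44, 2.97, 1.99]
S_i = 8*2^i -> [8, 16, 32, 64, 128]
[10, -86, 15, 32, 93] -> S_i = Random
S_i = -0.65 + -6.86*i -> [-0.65, -7.51, -14.37, -21.23, -28.09]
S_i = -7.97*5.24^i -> [-7.97, -41.76, -218.84, -1146.71, -6008.74]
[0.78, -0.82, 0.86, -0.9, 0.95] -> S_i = 0.78*(-1.05)^i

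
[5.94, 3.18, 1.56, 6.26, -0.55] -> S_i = Random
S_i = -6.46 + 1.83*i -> [-6.46, -4.63, -2.8, -0.97, 0.86]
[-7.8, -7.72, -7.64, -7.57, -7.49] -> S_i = -7.80*0.99^i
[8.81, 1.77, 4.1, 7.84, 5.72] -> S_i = Random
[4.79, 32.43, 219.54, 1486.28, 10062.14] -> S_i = 4.79*6.77^i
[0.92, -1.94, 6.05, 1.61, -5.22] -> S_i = Random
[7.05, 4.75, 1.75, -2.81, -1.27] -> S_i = Random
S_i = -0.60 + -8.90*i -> [-0.6, -9.5, -18.4, -27.3, -36.2]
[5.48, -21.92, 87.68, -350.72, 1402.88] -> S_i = 5.48*(-4.00)^i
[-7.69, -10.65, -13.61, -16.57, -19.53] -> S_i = -7.69 + -2.96*i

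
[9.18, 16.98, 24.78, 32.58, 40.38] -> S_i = 9.18 + 7.80*i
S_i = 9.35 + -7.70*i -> [9.35, 1.65, -6.05, -13.75, -21.45]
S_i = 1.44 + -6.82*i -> [1.44, -5.38, -12.2, -19.02, -25.84]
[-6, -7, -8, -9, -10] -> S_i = -6 + -1*i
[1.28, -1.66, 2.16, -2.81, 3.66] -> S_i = 1.28*(-1.30)^i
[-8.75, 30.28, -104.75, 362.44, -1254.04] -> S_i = -8.75*(-3.46)^i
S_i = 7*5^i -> [7, 35, 175, 875, 4375]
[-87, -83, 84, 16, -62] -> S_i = Random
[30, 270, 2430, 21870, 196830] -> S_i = 30*9^i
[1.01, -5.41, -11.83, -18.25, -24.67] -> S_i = 1.01 + -6.42*i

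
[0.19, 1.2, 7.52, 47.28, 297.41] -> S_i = 0.19*6.29^i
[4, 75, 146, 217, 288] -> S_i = 4 + 71*i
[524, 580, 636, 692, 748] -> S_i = 524 + 56*i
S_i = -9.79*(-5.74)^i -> [-9.79, 56.19, -322.56, 1851.48, -10627.48]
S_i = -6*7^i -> [-6, -42, -294, -2058, -14406]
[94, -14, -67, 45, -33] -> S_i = Random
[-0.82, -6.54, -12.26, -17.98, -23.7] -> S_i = -0.82 + -5.72*i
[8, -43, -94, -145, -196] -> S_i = 8 + -51*i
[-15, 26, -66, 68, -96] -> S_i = Random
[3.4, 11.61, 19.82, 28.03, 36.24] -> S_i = 3.40 + 8.21*i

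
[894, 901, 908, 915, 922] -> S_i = 894 + 7*i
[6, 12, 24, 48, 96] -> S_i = 6*2^i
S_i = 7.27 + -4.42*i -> [7.27, 2.85, -1.57, -5.99, -10.41]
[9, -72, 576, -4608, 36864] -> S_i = 9*-8^i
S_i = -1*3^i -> [-1, -3, -9, -27, -81]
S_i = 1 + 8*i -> [1, 9, 17, 25, 33]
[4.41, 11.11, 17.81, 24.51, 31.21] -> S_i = 4.41 + 6.70*i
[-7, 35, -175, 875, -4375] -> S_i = -7*-5^i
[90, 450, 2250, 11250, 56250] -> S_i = 90*5^i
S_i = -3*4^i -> [-3, -12, -48, -192, -768]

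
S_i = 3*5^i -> [3, 15, 75, 375, 1875]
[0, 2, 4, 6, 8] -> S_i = 0 + 2*i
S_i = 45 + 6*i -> [45, 51, 57, 63, 69]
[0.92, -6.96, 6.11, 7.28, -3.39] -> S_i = Random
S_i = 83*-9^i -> [83, -747, 6723, -60507, 544563]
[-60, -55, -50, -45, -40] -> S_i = -60 + 5*i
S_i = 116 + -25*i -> [116, 91, 66, 41, 16]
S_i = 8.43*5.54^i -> [8.43, 46.7, 258.73, 1433.37, 7940.84]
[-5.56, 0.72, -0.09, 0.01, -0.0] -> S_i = -5.56*(-0.13)^i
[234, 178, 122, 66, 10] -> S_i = 234 + -56*i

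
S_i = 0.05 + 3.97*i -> [0.05, 4.02, 7.99, 11.96, 15.93]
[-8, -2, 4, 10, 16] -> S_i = -8 + 6*i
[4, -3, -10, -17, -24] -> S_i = 4 + -7*i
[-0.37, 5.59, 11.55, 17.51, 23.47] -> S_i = -0.37 + 5.96*i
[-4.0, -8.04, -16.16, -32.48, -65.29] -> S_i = -4.00*2.01^i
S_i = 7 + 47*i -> [7, 54, 101, 148, 195]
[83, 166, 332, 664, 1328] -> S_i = 83*2^i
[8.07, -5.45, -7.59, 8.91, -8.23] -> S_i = Random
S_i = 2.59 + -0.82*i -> [2.59, 1.77, 0.95, 0.13, -0.69]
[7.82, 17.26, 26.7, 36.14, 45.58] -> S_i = 7.82 + 9.44*i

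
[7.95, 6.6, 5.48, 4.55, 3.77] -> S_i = 7.95*0.83^i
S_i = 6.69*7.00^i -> [6.69, 46.83, 327.81, 2294.67, 16062.69]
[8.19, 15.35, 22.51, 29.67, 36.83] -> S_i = 8.19 + 7.16*i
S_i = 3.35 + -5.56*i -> [3.35, -2.21, -7.77, -13.33, -18.89]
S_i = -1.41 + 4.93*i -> [-1.41, 3.52, 8.45, 13.38, 18.31]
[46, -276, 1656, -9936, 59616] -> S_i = 46*-6^i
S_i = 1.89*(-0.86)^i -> [1.89, -1.63, 1.4, -1.2, 1.03]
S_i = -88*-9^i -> [-88, 792, -7128, 64152, -577368]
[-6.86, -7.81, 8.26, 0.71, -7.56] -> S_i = Random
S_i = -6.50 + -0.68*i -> [-6.5, -7.18, -7.86, -8.54, -9.22]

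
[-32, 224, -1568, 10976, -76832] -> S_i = -32*-7^i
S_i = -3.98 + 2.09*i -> [-3.98, -1.89, 0.2, 2.29, 4.38]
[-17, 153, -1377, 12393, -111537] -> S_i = -17*-9^i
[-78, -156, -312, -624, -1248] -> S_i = -78*2^i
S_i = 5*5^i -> [5, 25, 125, 625, 3125]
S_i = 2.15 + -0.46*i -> [2.15, 1.69, 1.23, 0.77, 0.31]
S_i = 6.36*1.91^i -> [6.36, 12.15, 23.2, 44.32, 84.64]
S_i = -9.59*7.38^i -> [-9.59, -70.77, -522.31, -3854.67, -28447.5]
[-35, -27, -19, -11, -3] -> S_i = -35 + 8*i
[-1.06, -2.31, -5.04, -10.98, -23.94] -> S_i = -1.06*2.18^i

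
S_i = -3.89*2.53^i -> [-3.89, -9.84, -24.9, -63.0, -159.38]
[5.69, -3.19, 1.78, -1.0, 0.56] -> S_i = 5.69*(-0.56)^i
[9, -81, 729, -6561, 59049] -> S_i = 9*-9^i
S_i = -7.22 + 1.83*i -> [-7.22, -5.39, -3.56, -1.73, 0.1]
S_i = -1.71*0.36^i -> [-1.71, -0.62, -0.22, -0.08, -0.03]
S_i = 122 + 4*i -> [122, 126, 130, 134, 138]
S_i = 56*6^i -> [56, 336, 2016, 12096, 72576]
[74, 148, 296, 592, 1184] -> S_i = 74*2^i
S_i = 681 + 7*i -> [681, 688, 695, 702, 709]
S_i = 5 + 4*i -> [5, 9, 13, 17, 21]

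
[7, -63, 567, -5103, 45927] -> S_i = 7*-9^i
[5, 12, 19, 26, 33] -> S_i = 5 + 7*i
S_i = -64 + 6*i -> [-64, -58, -52, -46, -40]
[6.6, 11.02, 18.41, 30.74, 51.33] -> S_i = 6.60*1.67^i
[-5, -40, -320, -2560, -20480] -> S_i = -5*8^i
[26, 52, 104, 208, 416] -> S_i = 26*2^i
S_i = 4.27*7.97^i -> [4.27, 34.03, 271.23, 2161.74, 17229.04]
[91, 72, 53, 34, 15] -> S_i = 91 + -19*i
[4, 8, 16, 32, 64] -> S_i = 4*2^i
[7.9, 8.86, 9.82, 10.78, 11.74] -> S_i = 7.90 + 0.96*i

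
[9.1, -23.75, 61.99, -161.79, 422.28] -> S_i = 9.10*(-2.61)^i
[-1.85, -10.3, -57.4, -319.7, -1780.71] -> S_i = -1.85*5.57^i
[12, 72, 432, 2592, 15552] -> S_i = 12*6^i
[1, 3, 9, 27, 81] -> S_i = 1*3^i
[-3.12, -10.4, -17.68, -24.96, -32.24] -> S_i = -3.12 + -7.28*i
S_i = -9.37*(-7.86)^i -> [-9.37, 73.65, -578.87, 4549.96, -35762.66]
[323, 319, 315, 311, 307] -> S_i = 323 + -4*i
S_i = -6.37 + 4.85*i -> [-6.37, -1.52, 3.33, 8.18, 13.03]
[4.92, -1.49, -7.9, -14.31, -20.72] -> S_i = 4.92 + -6.41*i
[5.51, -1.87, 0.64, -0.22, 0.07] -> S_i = 5.51*(-0.34)^i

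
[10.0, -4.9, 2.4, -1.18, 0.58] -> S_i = 10.00*(-0.49)^i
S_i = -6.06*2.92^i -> [-6.06, -17.7, -51.67, -150.88, -440.56]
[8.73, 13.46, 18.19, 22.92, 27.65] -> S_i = 8.73 + 4.73*i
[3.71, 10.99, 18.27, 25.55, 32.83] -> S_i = 3.71 + 7.28*i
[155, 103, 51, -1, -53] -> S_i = 155 + -52*i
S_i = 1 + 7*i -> [1, 8, 15, 22, 29]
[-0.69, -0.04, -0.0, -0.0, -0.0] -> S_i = -0.69*0.06^i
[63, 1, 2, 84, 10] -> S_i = Random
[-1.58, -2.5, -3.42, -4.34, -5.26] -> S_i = -1.58 + -0.92*i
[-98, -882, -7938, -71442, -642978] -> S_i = -98*9^i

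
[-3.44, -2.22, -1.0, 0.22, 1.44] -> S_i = -3.44 + 1.22*i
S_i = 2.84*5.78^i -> [2.84, 16.42, 94.88, 548.41, 3169.78]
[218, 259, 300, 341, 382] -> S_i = 218 + 41*i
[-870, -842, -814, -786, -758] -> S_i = -870 + 28*i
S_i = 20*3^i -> [20, 60, 180, 540, 1620]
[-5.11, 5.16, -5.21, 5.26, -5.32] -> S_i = -5.11*(-1.01)^i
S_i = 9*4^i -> [9, 36, 144, 576, 2304]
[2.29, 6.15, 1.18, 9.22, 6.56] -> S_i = Random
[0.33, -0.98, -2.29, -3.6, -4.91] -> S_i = 0.33 + -1.31*i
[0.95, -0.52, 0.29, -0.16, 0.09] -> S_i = 0.95*(-0.55)^i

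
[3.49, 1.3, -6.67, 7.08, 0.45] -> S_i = Random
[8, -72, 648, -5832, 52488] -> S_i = 8*-9^i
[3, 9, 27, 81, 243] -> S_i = 3*3^i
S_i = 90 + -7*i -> [90, 83, 76, 69, 62]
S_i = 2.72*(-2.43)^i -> [2.72, -6.61, 16.06, -39.03, 94.84]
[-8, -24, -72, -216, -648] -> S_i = -8*3^i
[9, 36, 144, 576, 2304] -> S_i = 9*4^i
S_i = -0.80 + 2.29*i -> [-0.8, 1.49, 3.78, 6.07, 8.36]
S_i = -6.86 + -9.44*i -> [-6.86, -16.3, -25.74, -35.18, -44.62]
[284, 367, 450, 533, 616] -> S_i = 284 + 83*i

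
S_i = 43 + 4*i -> [43, 47, 51, 55, 59]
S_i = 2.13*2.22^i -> [2.13, 4.73, 10.5, 23.3, 51.74]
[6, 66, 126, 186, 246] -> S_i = 6 + 60*i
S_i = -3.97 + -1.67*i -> [-3.97, -5.64, -7.31, -8.98, -10.65]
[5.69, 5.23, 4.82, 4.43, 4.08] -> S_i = 5.69*0.92^i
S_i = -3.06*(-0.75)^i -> [-3.06, 2.3, -1.72, 1.29, -0.97]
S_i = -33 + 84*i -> [-33, 51, 135, 219, 303]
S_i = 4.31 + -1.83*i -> [4.31, 2.48, 0.65, -1.18, -3.01]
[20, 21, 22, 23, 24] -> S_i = 20 + 1*i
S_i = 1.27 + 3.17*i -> [1.27, 4.44, 7.61, 10.78, 13.95]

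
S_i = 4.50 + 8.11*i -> [4.5, 12.61, 20.72, 28.83, 36.94]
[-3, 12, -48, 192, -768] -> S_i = -3*-4^i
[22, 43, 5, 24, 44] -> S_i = Random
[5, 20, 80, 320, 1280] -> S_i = 5*4^i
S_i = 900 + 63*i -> [900, 963, 1026, 1089, 1152]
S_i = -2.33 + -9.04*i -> [-2.33, -11.37, -20.41, -29.45, -38.49]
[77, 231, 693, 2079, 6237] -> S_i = 77*3^i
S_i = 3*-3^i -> [3, -9, 27, -81, 243]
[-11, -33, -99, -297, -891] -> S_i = -11*3^i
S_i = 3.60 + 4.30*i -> [3.6, 7.9, 12.2, 16.5, 20.8]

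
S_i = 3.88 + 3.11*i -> [3.88, 6.99, 10.1, 13.21, 16.32]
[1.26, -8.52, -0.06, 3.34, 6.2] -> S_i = Random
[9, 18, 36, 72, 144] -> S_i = 9*2^i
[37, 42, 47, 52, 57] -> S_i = 37 + 5*i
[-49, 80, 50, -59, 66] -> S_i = Random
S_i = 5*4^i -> [5, 20, 80, 320, 1280]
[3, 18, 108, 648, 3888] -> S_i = 3*6^i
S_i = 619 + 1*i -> [619, 620, 621, 622, 623]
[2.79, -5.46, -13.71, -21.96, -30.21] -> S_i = 2.79 + -8.25*i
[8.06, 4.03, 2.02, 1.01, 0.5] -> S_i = 8.06*0.50^i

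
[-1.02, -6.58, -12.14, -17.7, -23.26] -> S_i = -1.02 + -5.56*i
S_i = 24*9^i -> [24, 216, 1944, 17496, 157464]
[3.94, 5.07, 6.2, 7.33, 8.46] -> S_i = 3.94 + 1.13*i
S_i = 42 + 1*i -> [42, 43, 44, 45, 46]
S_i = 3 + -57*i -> [3, -54, -111, -168, -225]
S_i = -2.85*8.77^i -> [-2.85, -24.99, -219.2, -1922.4, -16859.44]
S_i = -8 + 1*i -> [-8, -7, -6, -5, -4]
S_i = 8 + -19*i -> [8, -11, -30, -49, -68]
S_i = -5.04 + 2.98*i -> [-5.04, -2.06, 0.92, 3.9, 6.88]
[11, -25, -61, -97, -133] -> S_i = 11 + -36*i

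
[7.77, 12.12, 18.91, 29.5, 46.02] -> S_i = 7.77*1.56^i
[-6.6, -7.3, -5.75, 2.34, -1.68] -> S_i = Random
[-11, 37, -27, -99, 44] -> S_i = Random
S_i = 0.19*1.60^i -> [0.19, 0.3, 0.49, 0.78, 1.25]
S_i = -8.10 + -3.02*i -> [-8.1, -11.12, -14.14, -17.16, -20.18]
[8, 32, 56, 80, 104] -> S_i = 8 + 24*i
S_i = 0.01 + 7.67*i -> [0.01, 7.68, 15.35, 23.02, 30.69]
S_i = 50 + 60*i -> [50, 110, 170, 230, 290]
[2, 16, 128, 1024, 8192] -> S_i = 2*8^i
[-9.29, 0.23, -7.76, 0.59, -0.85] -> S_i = Random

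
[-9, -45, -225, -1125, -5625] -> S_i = -9*5^i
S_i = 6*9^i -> [6, 54, 486, 4374, 39366]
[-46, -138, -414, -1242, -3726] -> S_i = -46*3^i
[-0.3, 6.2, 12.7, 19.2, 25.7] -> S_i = -0.30 + 6.50*i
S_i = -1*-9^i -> [-1, 9, -81, 729, -6561]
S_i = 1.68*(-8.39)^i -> [1.68, -14.1, 118.26, -992.19, 8324.48]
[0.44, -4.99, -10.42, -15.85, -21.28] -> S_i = 0.44 + -5.43*i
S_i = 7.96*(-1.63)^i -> [7.96, -12.97, 21.15, -34.47, 56.19]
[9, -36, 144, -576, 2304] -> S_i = 9*-4^i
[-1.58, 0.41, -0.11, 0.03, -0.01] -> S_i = -1.58*(-0.26)^i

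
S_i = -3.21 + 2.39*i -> [-3.21, -0.82, 1.57, 3.96, 6.35]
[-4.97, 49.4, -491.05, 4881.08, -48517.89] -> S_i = -4.97*(-9.94)^i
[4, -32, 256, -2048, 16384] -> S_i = 4*-8^i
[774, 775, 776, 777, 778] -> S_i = 774 + 1*i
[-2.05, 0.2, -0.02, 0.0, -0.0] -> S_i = -2.05*(-0.10)^i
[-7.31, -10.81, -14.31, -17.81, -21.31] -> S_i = -7.31 + -3.50*i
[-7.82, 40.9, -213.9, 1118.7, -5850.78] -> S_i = -7.82*(-5.23)^i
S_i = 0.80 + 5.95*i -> [0.8, 6.75, 12.7, 18.65, 24.6]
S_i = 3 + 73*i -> [3, 76, 149, 222, 295]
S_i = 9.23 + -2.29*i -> [9.23, 6.94, 4.65, 2.36, 0.07]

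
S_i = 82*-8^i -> [82, -656, 5248, -41984, 335872]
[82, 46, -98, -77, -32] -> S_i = Random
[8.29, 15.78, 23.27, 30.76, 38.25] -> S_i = 8.29 + 7.49*i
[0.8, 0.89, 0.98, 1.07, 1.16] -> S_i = 0.80 + 0.09*i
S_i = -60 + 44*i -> [-60, -16, 28, 72, 116]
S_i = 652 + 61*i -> [652, 713, 774, 835, 896]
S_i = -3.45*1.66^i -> [-3.45, -5.73, -9.51, -15.78, -26.2]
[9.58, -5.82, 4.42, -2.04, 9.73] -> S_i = Random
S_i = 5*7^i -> [5, 35, 245, 1715, 12005]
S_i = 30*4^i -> [30, 120, 480, 1920, 7680]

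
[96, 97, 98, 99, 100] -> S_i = 96 + 1*i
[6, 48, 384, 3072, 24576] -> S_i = 6*8^i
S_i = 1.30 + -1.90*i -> [1.3, -0.6, -2.5, -4.4, -6.3]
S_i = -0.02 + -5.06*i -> [-0.02, -5.08, -10.14, -15.2, -20.26]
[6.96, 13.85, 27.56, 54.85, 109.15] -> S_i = 6.96*1.99^i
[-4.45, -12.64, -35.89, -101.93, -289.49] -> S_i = -4.45*2.84^i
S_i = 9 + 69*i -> [9, 78, 147, 216, 285]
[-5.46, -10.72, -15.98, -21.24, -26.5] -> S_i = -5.46 + -5.26*i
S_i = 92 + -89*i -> [92, 3, -86, -175, -264]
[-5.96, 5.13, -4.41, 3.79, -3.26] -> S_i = -5.96*(-0.86)^i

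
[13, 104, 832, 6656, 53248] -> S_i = 13*8^i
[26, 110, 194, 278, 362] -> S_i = 26 + 84*i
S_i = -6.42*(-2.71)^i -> [-6.42, 17.4, -47.15, 127.77, -346.27]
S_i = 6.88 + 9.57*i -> [6.88, 16.45, 26.02, 35.59, 45.16]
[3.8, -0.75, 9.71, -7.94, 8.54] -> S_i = Random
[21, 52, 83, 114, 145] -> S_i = 21 + 31*i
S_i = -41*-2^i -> [-41, 82, -164, 328, -656]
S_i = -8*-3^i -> [-8, 24, -72, 216, -648]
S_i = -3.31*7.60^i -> [-3.31, -25.16, -191.19, -1453.01, -11042.88]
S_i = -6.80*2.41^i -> [-6.8, -16.39, -39.5, -95.18, -229.39]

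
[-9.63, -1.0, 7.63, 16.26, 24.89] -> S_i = -9.63 + 8.63*i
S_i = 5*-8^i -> [5, -40, 320, -2560, 20480]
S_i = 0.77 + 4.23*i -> [0.77, 5.0, 9.23, 13.46, 17.69]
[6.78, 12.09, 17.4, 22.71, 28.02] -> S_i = 6.78 + 5.31*i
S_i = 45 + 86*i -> [45, 131, 217, 303, 389]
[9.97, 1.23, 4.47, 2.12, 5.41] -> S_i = Random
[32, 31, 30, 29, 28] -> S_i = 32 + -1*i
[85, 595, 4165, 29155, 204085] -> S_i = 85*7^i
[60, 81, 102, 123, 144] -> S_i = 60 + 21*i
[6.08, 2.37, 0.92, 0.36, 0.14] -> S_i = 6.08*0.39^i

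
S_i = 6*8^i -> [6, 48, 384, 3072, 24576]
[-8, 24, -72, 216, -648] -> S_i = -8*-3^i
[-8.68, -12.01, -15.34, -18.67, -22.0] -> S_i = -8.68 + -3.33*i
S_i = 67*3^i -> [67, 201, 603, 1809, 5427]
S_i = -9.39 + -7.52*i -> [-9.39, -16.91, -24.43, -31.95, -39.47]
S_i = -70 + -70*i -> [-70, -140, -210, -280, -350]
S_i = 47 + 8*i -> [47, 55, 63, 71, 79]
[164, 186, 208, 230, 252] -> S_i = 164 + 22*i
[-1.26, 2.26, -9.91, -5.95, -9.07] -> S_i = Random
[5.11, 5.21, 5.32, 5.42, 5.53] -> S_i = 5.11*1.02^i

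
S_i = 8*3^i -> [8, 24, 72, 216, 648]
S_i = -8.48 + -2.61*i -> [-8.48, -11.09, -13.7, -16.31, -18.92]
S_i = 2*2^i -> [2, 4, 8, 16, 32]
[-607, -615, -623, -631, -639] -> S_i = -607 + -8*i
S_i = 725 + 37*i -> [725, 762, 799, 836, 873]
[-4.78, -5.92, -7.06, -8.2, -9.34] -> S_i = -4.78 + -1.14*i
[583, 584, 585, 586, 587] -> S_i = 583 + 1*i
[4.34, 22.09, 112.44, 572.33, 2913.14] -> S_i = 4.34*5.09^i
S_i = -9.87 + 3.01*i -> [-9.87, -6.86, -3.85, -0.84, 2.17]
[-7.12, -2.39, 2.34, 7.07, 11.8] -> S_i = -7.12 + 4.73*i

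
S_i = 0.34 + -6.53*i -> [0.34, -6.19, -12.72, -19.25, -25.78]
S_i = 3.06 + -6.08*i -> [3.06, -3.02, -9.1, -15.18, -21.26]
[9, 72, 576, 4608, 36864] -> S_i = 9*8^i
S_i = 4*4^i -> [4, 16, 64, 256, 1024]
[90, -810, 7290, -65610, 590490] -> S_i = 90*-9^i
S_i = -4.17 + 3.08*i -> [-4.17, -1.09, 1.99, 5.07, 8.15]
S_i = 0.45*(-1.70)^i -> [0.45, -0.76, 1.3, -2.21, 3.76]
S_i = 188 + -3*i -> [188, 185, 182, 179, 176]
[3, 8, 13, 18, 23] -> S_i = 3 + 5*i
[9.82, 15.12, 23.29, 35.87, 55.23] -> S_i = 9.82*1.54^i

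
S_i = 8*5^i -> [8, 40, 200, 1000, 5000]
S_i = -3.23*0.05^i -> [-3.23, -0.16, -0.01, -0.0, -0.0]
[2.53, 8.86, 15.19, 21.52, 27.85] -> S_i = 2.53 + 6.33*i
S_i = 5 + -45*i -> [5, -40, -85, -130, -175]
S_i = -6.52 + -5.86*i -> [-6.52, -12.38, -18.24, -24.1, -29.96]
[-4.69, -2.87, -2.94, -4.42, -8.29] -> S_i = Random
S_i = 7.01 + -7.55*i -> [7.01, -0.54, -8.09, -15.64, -23.19]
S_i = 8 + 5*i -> [8, 13, 18, 23, 28]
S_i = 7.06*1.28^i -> [7.06, 9.04, 11.57, 14.81, 18.95]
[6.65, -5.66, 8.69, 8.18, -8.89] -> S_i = Random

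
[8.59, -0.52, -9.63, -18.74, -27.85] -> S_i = 8.59 + -9.11*i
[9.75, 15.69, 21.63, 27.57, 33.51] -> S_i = 9.75 + 5.94*i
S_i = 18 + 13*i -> [18, 31, 44, 57, 70]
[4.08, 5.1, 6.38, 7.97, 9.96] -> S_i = 4.08*1.25^i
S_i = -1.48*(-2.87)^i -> [-1.48, 4.25, -12.19, 34.99, -100.41]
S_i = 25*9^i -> [25, 225, 2025, 18225, 164025]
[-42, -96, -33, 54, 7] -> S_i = Random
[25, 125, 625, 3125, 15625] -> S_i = 25*5^i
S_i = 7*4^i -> [7, 28, 112, 448, 1792]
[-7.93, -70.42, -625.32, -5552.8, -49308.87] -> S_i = -7.93*8.88^i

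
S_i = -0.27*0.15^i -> [-0.27, -0.04, -0.01, -0.0, -0.0]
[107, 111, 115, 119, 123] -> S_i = 107 + 4*i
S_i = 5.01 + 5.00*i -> [5.01, 10.01, 15.01, 20.01, 25.01]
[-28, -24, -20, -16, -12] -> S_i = -28 + 4*i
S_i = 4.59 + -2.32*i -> [4.59, 2.27, -0.05, -2.37, -4.69]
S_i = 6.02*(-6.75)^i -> [6.02, -40.64, 274.29, -1851.43, 12497.17]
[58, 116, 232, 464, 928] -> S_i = 58*2^i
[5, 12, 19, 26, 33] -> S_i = 5 + 7*i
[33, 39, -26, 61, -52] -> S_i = Random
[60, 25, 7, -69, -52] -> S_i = Random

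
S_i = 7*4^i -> [7, 28, 112, 448, 1792]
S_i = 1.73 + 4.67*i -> [1.73, 6.4, 11.07, 15.74, 20.41]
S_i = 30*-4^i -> [30, -120, 480, -1920, 7680]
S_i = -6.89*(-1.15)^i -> [-6.89, 7.92, -9.11, 10.48, -12.05]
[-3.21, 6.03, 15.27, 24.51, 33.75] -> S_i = -3.21 + 9.24*i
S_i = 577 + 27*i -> [577, 604, 631, 658, 685]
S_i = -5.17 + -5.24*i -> [-5.17, -10.41, -15.65, -20.89, -26.13]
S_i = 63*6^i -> [63, 378, 2268, 13608, 81648]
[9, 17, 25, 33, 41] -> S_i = 9 + 8*i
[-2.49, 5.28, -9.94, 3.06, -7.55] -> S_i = Random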